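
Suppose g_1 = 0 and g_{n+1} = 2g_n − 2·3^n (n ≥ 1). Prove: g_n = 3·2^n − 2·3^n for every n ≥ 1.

Base case: g_1 = 0, and 3·2^1 − 2·3^1 = 6 − 6 = 0.
Assume g_k = 3·2^k − 2·3^k for some k ≥ 1.
Then g_{k+1} = 2g_k − 2·3^k = 2·(3·2^k − 2·3^k) − 2·3^k = 3·2^{k+1} − 4·3^k − 2·3^k = 3·2^{k+1} − 6·3^k = 3·2^{k+1} − 2·3^{k+1}.
This completes the inductive step, so g_n = 3·2^n − 2·3^n for all n ≥ 1.

g_n = 3·2^n − 2·3^n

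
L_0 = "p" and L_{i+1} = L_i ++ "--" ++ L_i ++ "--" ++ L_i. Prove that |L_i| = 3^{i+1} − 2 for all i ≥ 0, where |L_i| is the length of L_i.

Base case: |L_0| = 1, and 3^{0+1} − 2 = 1.
Assume |L_j| = 3^{j+1} − 2.
Then |L_{j+1}| = 3|L_j| + 4 = 3(3^{j+1} − 2) + 4 = 3^{j+2} − 6 + 4 = 3^{j+2} − 2.
This completes the inductive step, so |L_i| = 3^{i+1} − 2 for all i ≥ 0.

|L_i| = 3^{i+1} − 2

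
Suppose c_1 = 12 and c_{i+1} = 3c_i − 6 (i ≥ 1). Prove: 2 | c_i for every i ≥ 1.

Base case: c_1 = 12 = 2·6, so 2 | c_1.
Assume 2 | c_j, so c_j = 2t for some integer t.
Then c_{j+1} = 3c_j − 6 = 3·(2t) − 6 = 2(3t − 3), so 2 | c_{j+1}.
So the property holds for j+1, and by induction 2 | c_i for all i ≥ 1.

2 | c_i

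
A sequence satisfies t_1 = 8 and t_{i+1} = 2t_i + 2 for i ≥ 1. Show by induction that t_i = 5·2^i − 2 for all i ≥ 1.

Base case: t_1 = 8, and 5·2^1 − 2 = 10 − 2 = 8.
Assume t_m = 5·2^m − 2 for some m ≥ 1.
Then t_{m+1} = 2t_m + 2 = 2·(5·2^m − 2) + 2 = 10·2^m − 4 + 2 = 5·2^{m+1} − 2.
This completes the inductive step, so t_i = 5·2^i − 2 for all i ≥ 1.

t_i = 5·2^i − 2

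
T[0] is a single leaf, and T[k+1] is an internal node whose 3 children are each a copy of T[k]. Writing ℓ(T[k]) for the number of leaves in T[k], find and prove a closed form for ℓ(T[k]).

Claim: ℓ(T[k]) = 3^k.

Base case: ℓ(T[0]) = 1, and 3^0 = 1.
Assume ℓ(T[j]) = 3^j.
Then ℓ(T[j+1]) = 3·ℓ(T[j]) = 3·3^j = 3^{j+1}.
By induction, ℓ(T[k]) = 3^k for all k ≥ 0.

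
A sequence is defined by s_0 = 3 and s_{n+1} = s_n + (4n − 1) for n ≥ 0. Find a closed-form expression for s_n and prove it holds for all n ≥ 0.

Claim: s_n = 2n^2 − 3n + 3.

Base case: s_0 = 3, and 2·0^2 − 3·0 + 3 = 3.
Assume s_r = 2r^2 − 3r + 3.
Then s_{r+1} = s_r + (4r − 1) = (2r^2 − 3r + 3) + (4r − 1) = 2r^2 + r + 2,
and 2·(r+1)^2 − 3·(r+1) + 3 = 2r^2 + r + 2.
By induction, s_n = 2n^2 − 3n + 3 for all n ≥ 0.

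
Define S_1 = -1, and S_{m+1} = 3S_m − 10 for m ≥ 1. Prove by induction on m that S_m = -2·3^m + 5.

Base case: S_1 = -1, and -2·3^1 + 5 = -6 + 5 = -1.
Assume S_k = -2·3^k + 5 for some k ≥ 1.
Then S_{k+1} = 3S_k − 10 = 3·(-2·3^k + 5) − 10 = -6·3^k + 15 − 10 = -2·3^{k+1} + 5.
This completes the inductive step, so S_m = -2·3^m + 5 for all m ≥ 1.

S_m = -2·3^m + 5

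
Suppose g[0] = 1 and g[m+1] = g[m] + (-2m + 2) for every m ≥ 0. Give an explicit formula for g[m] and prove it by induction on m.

Claim: g[m] = -m^2 + 3m + 1.

Base case: g[0] = 1, and -0^2 + 3·0 + 1 = 1.
Assume g[r] = -r^2 + 3r + 1.
Then g[r+1] = g[r] + (-2r + 2) = (-r^2 + 3r + 1) + (-2r + 2) = -r^2 + r + 3,
and -(r+1)^2 + 3·(r+1) + 1 = -r^2 + r + 3.
This completes the inductive step, so g[m] = -m^2 + 3m + 1 for all m ≥ 0.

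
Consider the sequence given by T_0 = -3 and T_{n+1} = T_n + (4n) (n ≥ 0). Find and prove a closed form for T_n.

Claim: T_n = 2n^2 − 2n − 3.

Base case: T_0 = -3, and 2·0^2 − 2·0 − 3 = -3.
Assume T_r = 2r^2 − 2r − 3.
Then T_{r+1} = T_r + (4r) = (2r^2 − 2r − 3) + (4r) = 2r^2 + 2r − 3,
and 2·(r+1)^2 − 2·(r+1) − 3 = 2r^2 + 2r − 3.
By induction, T_n = 2n^2 − 2n − 3 for all n ≥ 0.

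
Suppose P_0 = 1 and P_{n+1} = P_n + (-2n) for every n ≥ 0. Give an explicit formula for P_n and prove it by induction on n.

Claim: P_n = -n^2 + n + 1.

Base case: P_0 = 1, and -0^2 + 0 + 1 = 1.
Assume P_k = -k^2 + k + 1.
Then P_{k+1} = P_k + (-2k) = (-k^2 + k + 1) + (-2k) = -k^2 − k + 1,
and -(k+1)^2 + (k+1) + 1 = -k^2 − k + 1.
By induction, P_n = -n^2 + n + 1 for all n ≥ 0.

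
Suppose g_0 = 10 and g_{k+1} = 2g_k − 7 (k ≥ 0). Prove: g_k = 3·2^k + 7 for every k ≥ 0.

Base case: g_0 = 10, and 3·2^0 + 7 = 3 + 7 = 10.
Assume g_r = 3·2^r + 7 for some r ≥ 0.
Then g_{r+1} = 2g_r − 7 = 2·(3·2^r + 7) − 7 = 6·2^r + 14 − 7 = 3·2^{r+1} + 7.
This completes the inductive step, so g_k = 3·2^k + 7 for all k ≥ 0.

g_k = 3·2^k + 7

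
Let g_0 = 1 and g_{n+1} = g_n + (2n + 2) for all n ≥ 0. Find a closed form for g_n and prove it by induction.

Claim: g_n = n^2 + n + 1.

Base case: g_0 = 1, and 0^2 + 0 + 1 = 1.
Assume g_r = r^2 + r + 1.
Then g_{r+1} = g_r + (2r + 2) = (r^2 + r + 1) + (2r + 2) = r^2 + 3r + 3,
and (r+1)^2 + (r+1) + 1 = r^2 + 3r + 3.
Hence g_n = n^2 + n + 1 for every n ≥ 0, by induction.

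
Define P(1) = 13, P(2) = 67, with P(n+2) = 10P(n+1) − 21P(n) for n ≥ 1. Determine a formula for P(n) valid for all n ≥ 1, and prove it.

Claim: P(n) = 7^n + 2·3^n.

Base cases: P(1) = 13 and 7^1 + 2·3^1 = 13; P(2) = 67 and 7^2 + 2·3^2 = 67.
Assume P(i) = 7^i + 2·3^i for all 1 ≤ i ≤ j, where j ≥ 2.
Then P(j+1) = 10P(j) − 21P(j−1) = 10·(7^j + 2·3^j) − 21·(7^{j−1} + 2·3^{j−1}) = (10·7 − 21)7^{j−1} + 2·(10·3 − 21)3^{j−1} = 49·7^{j−1} + 18·3^{j−1} = 7^{j+1} + 2·3^{j+1}.
Hence P(n) = 7^n + 2·3^n for every n ≥ 1, by strong induction.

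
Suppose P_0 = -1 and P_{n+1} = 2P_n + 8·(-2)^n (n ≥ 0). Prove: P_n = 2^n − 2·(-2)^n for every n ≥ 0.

Base case: P_0 = -1, and 2^0 − 2·(-2)^0 = 1 − 2 = -1.
Assume P_k = 2^k − 2·(-2)^k for some k ≥ 0.
Then P_{k+1} = 2P_k + 8·(-2)^k = 2·(2^k − 2·(-2)^k) + 8·(-2)^k = 2^{k+1} − 4·(-2)^k + 8·(-2)^k = 2^{k+1} + 4·(-2)^k = 2^{k+1} − 2·(-2)^{k+1}.
This completes the inductive step, so P_n = 2^n − 2·(-2)^n for all n ≥ 0.

P_n = 2^n − 2·(-2)^n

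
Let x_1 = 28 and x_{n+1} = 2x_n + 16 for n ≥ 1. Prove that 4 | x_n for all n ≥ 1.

Base case: x_1 = 28 = 4·7, so 4 | x_1.
Assume 4 | x_k, so x_k = 4t for some integer t.
Then x_{k+1} = 2x_k + 16 = 2·(4t) + 16 = 4(2t + 4), so 4 | x_{k+1}.
So the property holds for k+1, and by induction 4 | x_n for all n ≥ 1.

4 | x_n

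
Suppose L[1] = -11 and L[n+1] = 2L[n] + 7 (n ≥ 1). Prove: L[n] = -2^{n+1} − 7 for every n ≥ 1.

Base case: L[1] = -11, and -2^{1+1} − 7 = -4 − 7 = -11.
Assume L[m] = -2^{m+1} − 7 for some m ≥ 1.
Then L[m+1] = 2L[m] + 7 = 2·(-2^{m+1} − 7) + 7 = -2^{m+2} − 14 + 7 = -2^{m+2} − 7.
So the formula holds for m+1, and by induction L[n] = -2^{n+1} − 7 for all n ≥ 1.

L[n] = -2^{n+1} − 7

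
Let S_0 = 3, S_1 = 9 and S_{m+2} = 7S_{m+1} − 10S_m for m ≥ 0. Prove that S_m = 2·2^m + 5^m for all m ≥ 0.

Base cases: S_0 = 3 and 2·2^0 + 5^0 = 3; S_1 = 9 and 2·2^1 + 5^1 = 9.
Assume S_j = 2·2^j + 5^j for all 0 ≤ j ≤ r, where r ≥ 1.
Then S_{r+1} = 7S_r − 10S_{r−1} = 7·(2·2^r + 5^r) − 10·(2·2^{r−1} + 5^{r−1}) = 2·(7·2 − 10)2^{r−1} + (7·5 − 10)5^{r−1} = 8·2^{r−1} + 25·5^{r−1} = 2·2^{r+1} + 5^{r+1}.
By strong induction, S_m = 2·2^m + 5^m for all m ≥ 0.

S_m = 2·2^m + 5^m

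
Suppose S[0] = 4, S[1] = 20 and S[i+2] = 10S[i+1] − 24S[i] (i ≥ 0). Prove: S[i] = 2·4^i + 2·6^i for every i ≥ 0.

Base cases: S[0] = 4 and 2·4^0 + 2·6^0 = 4; S[1] = 20 and 2·4^1 + 2·6^1 = 20.
Assume S[j] = 2·4^j + 2·6^j for all 0 ≤ j ≤ k, where k ≥ 1.
Then S[k+1] = 10S[k] − 24S[k−1] = 10·(2·4^k + 2·6^k) − 24·(2·4^{k−1} + 2·6^{k−1}) = 2·(10·4 − 24)4^{k−1} + 2·(10·6 − 24)6^{k−1} = 32·4^{k−1} + 72·6^{k−1} = 2·4^{k+1} + 2·6^{k+1}.
By strong induction, S[i] = 2·4^i + 2·6^i for all i ≥ 0.

S[i] = 2·4^i + 2·6^i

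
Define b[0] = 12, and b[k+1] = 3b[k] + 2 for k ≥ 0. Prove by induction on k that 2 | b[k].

Base case: b[0] = 12 = 2·6, so 2 | b[0].
Assume 2 | b[j], so b[j] = 2t for some integer t.
Then b[j+1] = 3b[j] + 2 = 3·(2t) + 2 = 2(3t + 1), so 2 | b[j+1].
This completes the inductive step, so 2 | b[k] for all k ≥ 0.

2 | b[k]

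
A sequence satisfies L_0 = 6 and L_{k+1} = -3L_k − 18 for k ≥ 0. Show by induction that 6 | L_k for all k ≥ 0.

Base case: L_0 = 6 = 6·1, so 6 | L_0.
Assume 6 | L_j, so L_j = 6t for some integer t.
Then L_{j+1} = -3L_j − 18 = -3·(6t) − 18 = 6(-3t − 3), so 6 | L_{j+1}.
By induction, 6 | L_k for all k ≥ 0.

6 | L_k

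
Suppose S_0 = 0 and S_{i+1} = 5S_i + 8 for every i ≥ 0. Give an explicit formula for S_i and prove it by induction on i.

Claim: S_i = 2·5^i − 2.

Base case: S_0 = 0, and 2·5^0 − 2 = 2 − 2 = 0.
Assume S_k = 2·5^k − 2 for some k ≥ 0.
Then S_{k+1} = 5S_k + 8 = 5·(2·5^k − 2) + 8 = 10·5^k − 10 + 8 = 2·5^{k+1} − 2.
Hence S_i = 2·5^i − 2 for every i ≥ 0, by induction.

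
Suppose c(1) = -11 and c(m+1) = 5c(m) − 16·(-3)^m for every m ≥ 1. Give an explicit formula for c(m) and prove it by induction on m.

Claim: c(m) = -5^m + 2·(-3)^m.

Base case: c(1) = -11, and -5^1 + 2·(-3)^1 = -5 − 6 = -11.
Assume c(j) = -5^j + 2·(-3)^j for some j ≥ 1.
Then c(j+1) = 5c(j) − 16·(-3)^j = 5·(-5^j + 2·(-3)^j) − 16·(-3)^j = -5^{j+1} + 10·(-3)^j − 16·(-3)^j = -5^{j+1} − 6·(-3)^j = -5^{j+1} + 2·(-3)^{j+1}.
Hence c(m) = -5^m + 2·(-3)^m for every m ≥ 1, by induction.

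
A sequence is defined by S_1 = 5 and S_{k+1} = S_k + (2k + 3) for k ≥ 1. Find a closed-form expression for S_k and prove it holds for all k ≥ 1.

Claim: S_k = k^2 + 2k + 2.

Base case: S_1 = 5, and 1^2 + 2·1 + 2 = 5.
Assume S_m = m^2 + 2m + 2.
Then S_{m+1} = S_m + (2m + 3) = (m^2 + 2m + 2) + (2m + 3) = m^2 + 4m + 5,
and (m+1)^2 + 2·(m+1) + 2 = m^2 + 4m + 5.
This completes the inductive step, so S_k = k^2 + 2k + 2 for all k ≥ 1.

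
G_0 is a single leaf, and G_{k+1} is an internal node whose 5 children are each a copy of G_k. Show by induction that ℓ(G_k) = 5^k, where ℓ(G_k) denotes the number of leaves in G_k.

Base case: ℓ(G_0) = 1, and 5^0 = 1.
Assume ℓ(G_j) = 5^j.
Then ℓ(G_{j+1}) = 5·ℓ(G_j) = 5·5^j = 5^{j+1}.
Hence ℓ(G_k) = 5^k for every k ≥ 0, by induction.

ℓ(G_k) = 5^k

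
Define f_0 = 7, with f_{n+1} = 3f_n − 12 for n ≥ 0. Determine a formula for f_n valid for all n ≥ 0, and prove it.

Claim: f_n = 3^n + 6.

Base case: f_0 = 7, and 3^0 + 6 = 1 + 6 = 7.
Assume f_r = 3^r + 6 for some r ≥ 0.
Then f_{r+1} = 3f_r − 12 = 3·(3^r + 6) − 12 = 3^{r+1} + 18 − 12 = 3^{r+1} + 6.
Hence f_n = 3^n + 6 for every n ≥ 0, by induction.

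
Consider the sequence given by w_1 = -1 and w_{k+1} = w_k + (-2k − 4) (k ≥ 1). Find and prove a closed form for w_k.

Claim: w_k = -k^2 − 3k + 3.

Base case: w_1 = -1, and -1^2 − 3·1 + 3 = -1.
Assume w_m = -m^2 − 3m + 3.
Then w_{m+1} = w_m + (-2m − 4) = (-m^2 − 3m + 3) + (-2m − 4) = -m^2 − 5m − 1,
and -(m+1)^2 − 3·(m+1) + 3 = -m^2 − 5m − 1.
By induction, w_k = -k^2 − 3k + 3 for all k ≥ 1.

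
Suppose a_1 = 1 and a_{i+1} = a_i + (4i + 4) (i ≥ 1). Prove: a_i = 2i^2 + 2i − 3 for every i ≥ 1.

Base case: a_1 = 1, and 2·1^2 + 2·1 − 3 = 1.
Assume a_k = 2k^2 + 2k − 3.
Then a_{k+1} = a_k + (4k + 4) = (2k^2 + 2k − 3) + (4k + 4) = 2k^2 + 6k + 1,
and 2·(k+1)^2 + 2·(k+1) − 3 = 2k^2 + 6k + 1.
This completes the inductive step, so a_i = 2i^2 + 2i − 3 for all i ≥ 1.

a_i = 2i^2 + 2i − 3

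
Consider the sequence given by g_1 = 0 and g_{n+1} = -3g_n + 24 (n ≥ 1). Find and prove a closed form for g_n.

Claim: g_n = 2·(-3)^n + 6.

Base case: g_1 = 0, and 2·(-3)^1 + 6 = -6 + 6 = 0.
Assume g_r = 2·(-3)^r + 6 for some r ≥ 1.
Then g_{r+1} = -3g_r + 24 = -3·(2·(-3)^r + 6) + 24 = -6·(-3)^r − 18 + 24 = 2·(-3)^{r+1} + 6.
By induction, g_n = 2·(-3)^n + 6 for all n ≥ 1.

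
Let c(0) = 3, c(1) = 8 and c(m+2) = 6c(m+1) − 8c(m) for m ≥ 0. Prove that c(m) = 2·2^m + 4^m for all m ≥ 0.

Base cases: c(0) = 3 and 2·2^0 + 4^0 = 3; c(1) = 8 and 2·2^1 + 4^1 = 8.
Assume c(j) = 2·2^j + 4^j for all 0 ≤ j ≤ k, where k ≥ 1.
Then c(k+1) = 6c(k) − 8c(k−1) = 6·(2·2^k + 4^k) − 8·(2·2^{k−1} + 4^{k−1}) = 2·(6·2 − 8)2^{k−1} + (6·4 − 8)4^{k−1} = 8·2^{k−1} + 16·4^{k−1} = 2·2^{k+1} + 4^{k+1}.
This completes the inductive step, so c(m) = 2·2^m + 4^m for all m ≥ 0.

c(m) = 2·2^m + 4^m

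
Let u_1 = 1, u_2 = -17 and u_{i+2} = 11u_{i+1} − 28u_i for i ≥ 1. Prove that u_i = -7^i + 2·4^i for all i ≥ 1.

Base cases: u_1 = 1 and -7^1 + 2·4^1 = 1; u_2 = -17 and -7^2 + 2·4^2 = -17.
Assume u_t = -7^t + 2·4^t for all 1 ≤ t ≤ j, where j ≥ 2.
Then u_{j+1} = 11u_j − 28u_{j−1} = 11·(-7^j + 2·4^j) − 28·(-7^{j−1} + 2·4^{j−1}) = -(11·7 − 28)7^{j−1} + 2·(11·4 − 28)4^{j−1} = -49·7^{j−1} + 32·4^{j−1} = -7^{j+1} + 2·4^{j+1}.
By strong induction, u_i = -7^i + 2·4^i for all i ≥ 1.

u_i = -7^i + 2·4^i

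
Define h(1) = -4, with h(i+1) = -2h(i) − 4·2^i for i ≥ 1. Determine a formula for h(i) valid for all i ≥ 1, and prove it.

Claim: h(i) = (-2)^i − 2^i.

Base case: h(1) = -4, and (-2)^1 − 2^1 = -2 − 2 = -4.
Assume h(k) = (-2)^k − 2^k for some k ≥ 1.
Then h(k+1) = -2h(k) − 4·2^k = -2·((-2)^k − 2^k) − 4·2^k = (-2)^{k+1} + 2·2^k − 4·2^k = (-2)^{k+1} − 2·2^k = (-2)^{k+1} − 2^{k+1}.
This completes the inductive step, so h(i) = (-2)^i − 2^i for all i ≥ 1.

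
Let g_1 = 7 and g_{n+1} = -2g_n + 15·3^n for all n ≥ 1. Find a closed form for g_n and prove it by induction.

Claim: g_n = (-2)^n + 3·3^n.

Base case: g_1 = 7, and (-2)^1 + 3·3^1 = -2 + 9 = 7.
Assume g_m = (-2)^m + 3·3^m for some m ≥ 1.
Then g_{m+1} = -2g_m + 15·3^m = -2·((-2)^m + 3·3^m) + 15·3^m = (-2)^{m+1} − 6·3^m + 15·3^m = (-2)^{m+1} + 9·3^m = (-2)^{m+1} + 3·3^{m+1}.
This completes the inductive step, so g_n = (-2)^n + 3·3^n for all n ≥ 1.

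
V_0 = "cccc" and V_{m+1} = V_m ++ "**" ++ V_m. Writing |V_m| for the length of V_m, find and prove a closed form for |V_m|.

Claim: |V_m| = 6·2^m − 2.

Base case: |V_0| = 4, and 6·2^0 − 2 = 4.
Assume |V_j| = 6·2^j − 2.
Then |V_{j+1}| = |V_j| + 2 + |V_j| = 2|V_j| + 2 = 2(6·2^j − 2) + 2 = 6·2^{j+1} − 4 + 2 = 6·2^{j+1} − 2.
This completes the inductive step, so |V_m| = 6·2^m − 2 for all m ≥ 0.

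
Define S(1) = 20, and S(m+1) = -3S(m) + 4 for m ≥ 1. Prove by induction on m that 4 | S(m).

Base case: S(1) = 20 = 4·5, so 4 | S(1).
Assume 4 | S(j), so S(j) = 4t for some integer t.
Then S(j+1) = -3S(j) + 4 = -3·(4t) + 4 = 4(-3t + 1), so 4 | S(j+1).
Hence 4 | S(m) for every m ≥ 1, by induction.

4 | S(m)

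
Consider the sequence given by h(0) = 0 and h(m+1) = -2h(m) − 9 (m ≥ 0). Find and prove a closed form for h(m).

Claim: h(m) = 3·(-2)^m − 3.

Base case: h(0) = 0, and 3·(-2)^0 − 3 = 3 − 3 = 0.
Assume h(k) = 3·(-2)^k − 3 for some k ≥ 0.
Then h(k+1) = -2h(k) − 9 = -2·(3·(-2)^k − 3) − 9 = -6·(-2)^k + 6 − 9 = 3·(-2)^{k+1} − 3.
This completes the inductive step, so h(m) = 3·(-2)^m − 3 for all m ≥ 0.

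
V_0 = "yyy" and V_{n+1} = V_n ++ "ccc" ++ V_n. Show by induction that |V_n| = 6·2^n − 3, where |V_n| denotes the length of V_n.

Base case: |V_0| = 3, and 6·2^0 − 3 = 3.
Assume |V_k| = 6·2^k − 3.
Then |V_{k+1}| = |V_k| + 3 + |V_k| = 2|V_k| + 3 = 2(6·2^k − 3) + 3 = 6·2^{k+1} − 6 + 3 = 6·2^{k+1} − 3.
This completes the inductive step, so |V_n| = 6·2^n − 3 for all n ≥ 0.

|V_n| = 6·2^n − 3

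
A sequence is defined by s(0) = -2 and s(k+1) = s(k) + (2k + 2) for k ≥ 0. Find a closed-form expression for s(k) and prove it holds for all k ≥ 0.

Claim: s(k) = k^2 + k − 2.

Base case: s(0) = -2, and 0^2 + 0 − 2 = -2.
Assume s(r) = r^2 + r − 2.
Then s(r+1) = s(r) + (2r + 2) = (r^2 + r − 2) + (2r + 2) = r^2 + 3r,
and (r+1)^2 + (r+1) − 2 = r^2 + 3r.
Hence s(k) = k^2 + k − 2 for every k ≥ 0, by induction.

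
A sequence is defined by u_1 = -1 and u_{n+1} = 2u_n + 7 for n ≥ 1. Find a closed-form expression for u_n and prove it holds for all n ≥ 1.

Claim: u_n = 3·2^n − 7.

Base case: u_1 = -1, and 3·2^1 − 7 = 6 − 7 = -1.
Assume u_j = 3·2^j − 7 for some j ≥ 1.
Then u_{j+1} = 2u_j + 7 = 2·(3·2^j − 7) + 7 = 6·2^j − 14 + 7 = 3·2^{j+1} − 7.
This completes the inductive step, so u_n = 3·2^n − 7 for all n ≥ 1.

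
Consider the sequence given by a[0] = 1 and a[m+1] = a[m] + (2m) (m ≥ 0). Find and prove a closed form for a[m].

Claim: a[m] = m^2 − m + 1.

Base case: a[0] = 1, and 0^2 − 0 + 1 = 1.
Assume a[r] = r^2 − r + 1.
Then a[r+1] = a[r] + (2r) = (r^2 − r + 1) + (2r) = r^2 + r + 1,
and (r+1)^2 − (r+1) + 1 = r^2 + r + 1.
This completes the inductive step, so a[m] = m^2 − m + 1 for all m ≥ 0.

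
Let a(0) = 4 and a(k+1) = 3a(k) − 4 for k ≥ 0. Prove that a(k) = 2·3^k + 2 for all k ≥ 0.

Base case: a(0) = 4, and 2·3^0 + 2 = 2 + 2 = 4.
Assume a(j) = 2·3^j + 2 for some j ≥ 0.
Then a(j+1) = 3a(j) − 4 = 3·(2·3^j + 2) − 4 = 6·3^j + 6 − 4 = 2·3^{j+1} + 2.
This completes the inductive step, so a(k) = 2·3^k + 2 for all k ≥ 0.

a(k) = 2·3^k + 2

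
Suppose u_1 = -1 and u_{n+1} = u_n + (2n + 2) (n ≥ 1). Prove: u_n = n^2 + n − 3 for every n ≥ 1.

Base case: u_1 = -1, and 1^2 + 1 − 3 = -1.
Assume u_j = j^2 + j − 3.
Then u_{j+1} = u_j + (2j + 2) = (j^2 + j − 3) + (2j + 2) = j^2 + 3j − 1,
and (j+1)^2 + (j+1) − 3 = j^2 + 3j − 1.
This completes the inductive step, so u_n = n^2 + n − 3 for all n ≥ 1.

u_n = n^2 + n − 3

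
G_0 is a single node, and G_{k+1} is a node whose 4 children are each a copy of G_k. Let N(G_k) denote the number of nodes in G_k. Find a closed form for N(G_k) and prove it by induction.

Claim: N(G_k) = (4^{k+1} − 1)/3.

Base case: N(G_0) = 1, and (4^{0+1} − 1)/3 = 1.
Assume N(G_r) = (4^{r+1} − 1)/3.
Then N(G_{r+1}) = 1 + 4N(G_r) = 1 + 4·(4^{r+1} − 1)/3 = 1 + (4^{r+2} − 4)/3 = (3 + 4^{r+2} − 4)/3 = (4^{r+2} − 1)/3.
So the formula holds for r+1, and by induction N(G_k) = (4^{k+1} − 1)/3 for all k ≥ 0.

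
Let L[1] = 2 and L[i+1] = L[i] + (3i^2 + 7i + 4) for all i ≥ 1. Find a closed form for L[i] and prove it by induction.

Claim: L[i] = i^3 + 2i^2 + i − 2.

Base case: L[1] = 2, and 1^3 + 2·1^2 + 1 − 2 = 2.
Assume L[r] = r^3 + 2r^2 + r − 2.
Then L[r+1] = L[r] + (3r^2 + 7r + 4) = (r^3 + 2r^2 + r − 2) + (3r^2 + 7r + 4) = r^3 + 5r^2 + 8r + 2,
and (r+1)^3 + 2·(r+1)^2 + (r+1) − 2 = r^3 + 5r^2 + 8r + 2.
This completes the inductive step, so L[i] = i^3 + 2i^2 + i − 2 for all i ≥ 1.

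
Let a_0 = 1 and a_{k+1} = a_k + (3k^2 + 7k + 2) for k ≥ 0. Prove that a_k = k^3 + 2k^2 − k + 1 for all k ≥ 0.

Base case: a_0 = 1, and 0^3 + 2·0^2 − 0 + 1 = 1.
Assume a_r = r^3 + 2r^2 − r + 1.
Then a_{r+1} = a_r + (3r^2 + 7r + 2) = (r^3 + 2r^2 − r + 1) + (3r^2 + 7r + 2) = r^3 + 5r^2 + 6r + 3,
and (r+1)^3 + 2·(r+1)^2 − (r+1) + 1 = r^3 + 5r^2 + 6r + 3.
Hence a_k = k^3 + 2k^2 − k + 1 for every k ≥ 0, by induction.

a_k = k^3 + 2k^2 − k + 1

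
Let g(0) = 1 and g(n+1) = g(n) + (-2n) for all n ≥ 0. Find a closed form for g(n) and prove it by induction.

Claim: g(n) = -n^2 + n + 1.

Base case: g(0) = 1, and -0^2 + 0 + 1 = 1.
Assume g(j) = -j^2 + j + 1.
Then g(j+1) = g(j) + (-2j) = (-j^2 + j + 1) + (-2j) = -j^2 − j + 1,
and -(j+1)^2 + (j+1) + 1 = -j^2 − j + 1.
This completes the inductive step, so g(n) = -n^2 + n + 1 for all n ≥ 0.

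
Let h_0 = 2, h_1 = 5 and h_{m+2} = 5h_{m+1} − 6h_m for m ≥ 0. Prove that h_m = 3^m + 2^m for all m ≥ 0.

Base cases: h_0 = 2 and 3^0 + 2^0 = 2; h_1 = 5 and 3^1 + 2^1 = 5.
Assume h_i = 3^i + 2^i for all 0 ≤ i ≤ j, where j ≥ 1.
Then h_{j+1} = 5h_j − 6h_{j−1} = 5·(3^j + 2^j) − 6·(3^{j−1} + 2^{j−1}) = (5·3 − 6)3^{j−1} + (5·2 − 6)2^{j−1} = 9·3^{j−1} + 4·2^{j−1} = 3^{j+1} + 2^{j+1}.
This completes the inductive step, so h_m = 3^m + 2^m for all m ≥ 0.

h_m = 3^m + 2^m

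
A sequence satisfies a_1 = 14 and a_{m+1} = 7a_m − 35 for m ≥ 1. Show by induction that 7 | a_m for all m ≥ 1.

Base case: a_1 = 14 = 7·2, so 7 | a_1.
Assume 7 | a_j, so a_j = 7t for some integer t.
Then a_{j+1} = 7a_j − 35 = 7·(7t) − 35 = 7(7t − 5), so 7 | a_{j+1}.
So the property holds for j+1, and by induction 7 | a_m for all m ≥ 1.

7 | a_m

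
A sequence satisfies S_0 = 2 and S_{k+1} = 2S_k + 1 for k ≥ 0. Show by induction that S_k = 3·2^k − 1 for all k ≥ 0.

Base case: S_0 = 2, and 3·2^0 − 1 = 3 − 1 = 2.
Assume S_j = 3·2^j − 1 for some j ≥ 0.
Then S_{j+1} = 2S_j + 1 = 2·(3·2^j − 1) + 1 = 6·2^j − 2 + 1 = 3·2^{j+1} − 1.
Hence S_k = 3·2^k − 1 for every k ≥ 0, by induction.

S_k = 3·2^k − 1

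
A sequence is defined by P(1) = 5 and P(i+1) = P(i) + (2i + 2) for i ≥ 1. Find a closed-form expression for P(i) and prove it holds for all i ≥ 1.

Claim: P(i) = i^2 + i + 3.

Base case: P(1) = 5, and 1^2 + 1 + 3 = 5.
Assume P(k) = k^2 + k + 3.
Then P(k+1) = P(k) + (2k + 2) = (k^2 + k + 3) + (2k + 2) = k^2 + 3k + 5,
and (k+1)^2 + (k+1) + 3 = k^2 + 3k + 5.
By induction, P(i) = i^2 + i + 3 for all i ≥ 1.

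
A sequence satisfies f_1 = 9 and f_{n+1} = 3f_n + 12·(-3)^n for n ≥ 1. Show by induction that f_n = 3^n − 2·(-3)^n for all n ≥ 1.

Base case: f_1 = 9, and 3^1 − 2·(-3)^1 = 3 + 6 = 9.
Assume f_r = 3^r − 2·(-3)^r for some r ≥ 1.
Then f_{r+1} = 3f_r + 12·(-3)^r = 3·(3^r − 2·(-3)^r) + 12·(-3)^r = 3^{r+1} − 6·(-3)^r + 12·(-3)^r = 3^{r+1} + 6·(-3)^r = 3^{r+1} − 2·(-3)^{r+1}.
By induction, f_n = 3^n − 2·(-3)^n for all n ≥ 1.

f_n = 3^n − 2·(-3)^n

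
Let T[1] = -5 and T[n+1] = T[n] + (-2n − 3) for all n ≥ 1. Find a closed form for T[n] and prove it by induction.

Claim: T[n] = -n^2 − 2n − 2.

Base case: T[1] = -5, and -1^2 − 2·1 − 2 = -5.
Assume T[m] = -m^2 − 2m − 2.
Then T[m+1] = T[m] + (-2m − 3) = (-m^2 − 2m − 2) + (-2m − 3) = -m^2 − 4m − 5,
and -(m+1)^2 − 2·(m+1) − 2 = -m^2 − 4m − 5.
This completes the inductive step, so T[n] = -n^2 − 2n − 2 for all n ≥ 1.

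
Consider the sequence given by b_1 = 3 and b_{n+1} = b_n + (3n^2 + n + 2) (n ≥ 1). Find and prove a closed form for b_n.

Claim: b_n = n^3 − n^2 + 2n + 1.

Base case: b_1 = 3, and 1^3 − 1^2 + 2·1 + 1 = 3.
Assume b_j = j^3 − j^2 + 2j + 1.
Then b_{j+1} = b_j + (3j^2 + j + 2) = (j^3 − j^2 + 2j + 1) + (3j^2 + j + 2) = j^3 + 2j^2 + 3j + 3,
and (j+1)^3 − (j+1)^2 + 2·(j+1) + 1 = j^3 + 2j^2 + 3j + 3.
Hence b_n = n^3 − n^2 + 2n + 1 for every n ≥ 1, by induction.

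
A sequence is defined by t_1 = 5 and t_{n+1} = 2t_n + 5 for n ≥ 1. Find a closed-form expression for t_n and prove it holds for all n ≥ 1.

Claim: t_n = 5·2^n − 5.

Base case: t_1 = 5, and 5·2^1 − 5 = 10 − 5 = 5.
Assume t_j = 5·2^j − 5 for some j ≥ 1.
Then t_{j+1} = 2t_j + 5 = 2·(5·2^j − 5) + 5 = 10·2^j − 10 + 5 = 5·2^{j+1} − 5.
By induction, t_n = 5·2^n − 5 for all n ≥ 1.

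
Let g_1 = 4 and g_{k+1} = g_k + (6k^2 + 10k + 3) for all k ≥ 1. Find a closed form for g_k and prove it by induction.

Claim: g_k = 2k^3 + 2k^2 − k + 1.

Base case: g_1 = 4, and 2·1^3 + 2·1^2 − 1 + 1 = 4.
Assume g_m = 2m^3 + 2m^2 − m + 1.
Then g_{m+1} = g_m + (6m^2 + 10m + 3) = (2m^3 + 2m^2 − m + 1) + (6m^2 + 10m + 3) = 2m^3 + 8m^2 + 9m + 4,
and 2·(m+1)^3 + 2·(m+1)^2 − (m+1) + 1 = 2m^3 + 8m^2 + 9m + 4.
Hence g_k = 2k^3 + 2k^2 − k + 1 for every k ≥ 1, by induction.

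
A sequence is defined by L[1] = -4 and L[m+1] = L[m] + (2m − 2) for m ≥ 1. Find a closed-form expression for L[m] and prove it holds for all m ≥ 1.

Claim: L[m] = m^2 − 3m − 2.

Base case: L[1] = -4, and 1^2 − 3·1 − 2 = -4.
Assume L[j] = j^2 − 3j − 2.
Then L[j+1] = L[j] + (2j − 2) = (j^2 − 3j − 2) + (2j − 2) = j^2 − j − 4,
and (j+1)^2 − 3·(j+1) − 2 = j^2 − j − 4.
Hence L[m] = m^2 − 3m − 2 for every m ≥ 1, by induction.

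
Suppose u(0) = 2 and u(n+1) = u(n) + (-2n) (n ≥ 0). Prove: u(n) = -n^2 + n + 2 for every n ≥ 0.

Base case: u(0) = 2, and -0^2 + 0 + 2 = 2.
Assume u(k) = -k^2 + k + 2.
Then u(k+1) = u(k) + (-2k) = (-k^2 + k + 2) + (-2k) = -k^2 − k + 2,
and -(k+1)^2 + (k+1) + 2 = -k^2 − k + 2.
This completes the inductive step, so u(n) = -n^2 + n + 2 for all n ≥ 0.

u(n) = -n^2 + n + 2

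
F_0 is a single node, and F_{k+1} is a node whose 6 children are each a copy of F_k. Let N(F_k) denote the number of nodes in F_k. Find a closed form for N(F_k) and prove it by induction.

Claim: N(F_k) = (6^{k+1} − 1)/5.

Base case: N(F_0) = 1, and (6^{0+1} − 1)/5 = 1.
Assume N(F_j) = (6^{j+1} − 1)/5.
Then N(F_{j+1}) = 1 + 6N(F_j) = 1 + 6·(6^{j+1} − 1)/5 = 1 + (6^{j+2} − 6)/5 = (5 + 6^{j+2} − 6)/5 = (6^{j+2} − 1)/5.
This completes the inductive step, so N(F_k) = (6^{k+1} − 1)/5 for all k ≥ 0.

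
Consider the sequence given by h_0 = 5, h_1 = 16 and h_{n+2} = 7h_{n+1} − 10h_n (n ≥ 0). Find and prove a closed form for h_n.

Claim: h_n = 3·2^n + 2·5^n.

Base cases: h_0 = 5 and 3·2^0 + 2·5^0 = 5; h_1 = 16 and 3·2^1 + 2·5^1 = 16.
Assume h_j = 3·2^j + 2·5^j for all 0 ≤ j ≤ k, where k ≥ 1.
Then h_{k+1} = 7h_k − 10h_{k−1} = 7·(3·2^k + 2·5^k) − 10·(3·2^{k−1} + 2·5^{k−1}) = 3·(7·2 − 10)2^{k−1} + 2·(7·5 − 10)5^{k−1} = 12·2^{k−1} + 50·5^{k−1} = 3·2^{k+1} + 2·5^{k+1}.
So the formula holds for k+1, and by strong induction h_n = 3·2^n + 2·5^n for all n ≥ 0.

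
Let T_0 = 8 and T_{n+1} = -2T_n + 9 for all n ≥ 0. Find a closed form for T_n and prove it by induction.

Claim: T_n = 5·(-2)^n + 3.

Base case: T_0 = 8, and 5·(-2)^0 + 3 = 5 + 3 = 8.
Assume T_r = 5·(-2)^r + 3 for some r ≥ 0.
Then T_{r+1} = -2T_r + 9 = -2·(5·(-2)^r + 3) + 9 = -10·(-2)^r − 6 + 9 = 5·(-2)^{r+1} + 3.
So the formula holds for r+1, and by induction T_n = 5·(-2)^n + 3 for all n ≥ 0.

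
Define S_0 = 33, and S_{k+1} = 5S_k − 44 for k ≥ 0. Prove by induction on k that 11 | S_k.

Base case: S_0 = 33 = 11·3, so 11 | S_0.
Assume 11 | S_r, so S_r = 11t for some integer t.
Then S_{r+1} = 5S_r − 44 = 5·(11t) − 44 = 11(5t − 4), so 11 | S_{r+1}.
So the property holds for r+1, and by induction 11 | S_k for all k ≥ 0.

11 | S_k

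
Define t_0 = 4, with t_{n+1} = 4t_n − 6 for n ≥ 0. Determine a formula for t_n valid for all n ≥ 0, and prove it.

Claim: t_n = 2·4^n + 2.

Base case: t_0 = 4, and 2·4^0 + 2 = 2 + 2 = 4.
Assume t_k = 2·4^k + 2 for some k ≥ 0.
Then t_{k+1} = 4t_k − 6 = 4·(2·4^k + 2) − 6 = 8·4^k + 8 − 6 = 2·4^{k+1} + 2.
This completes the inductive step, so t_n = 2·4^n + 2 for all n ≥ 0.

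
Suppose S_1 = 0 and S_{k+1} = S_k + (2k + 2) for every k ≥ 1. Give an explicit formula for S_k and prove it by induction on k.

Claim: S_k = k^2 + k − 2.

Base case: S_1 = 0, and 1^2 + 1 − 2 = 0.
Assume S_j = j^2 + j − 2.
Then S_{j+1} = S_j + (2j + 2) = (j^2 + j − 2) + (2j + 2) = j^2 + 3j,
and (j+1)^2 + (j+1) − 2 = j^2 + 3j.
Hence S_k = k^2 + k − 2 for every k ≥ 1, by induction.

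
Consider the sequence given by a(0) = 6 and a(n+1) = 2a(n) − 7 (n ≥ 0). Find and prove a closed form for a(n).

Claim: a(n) = -2^n + 7.

Base case: a(0) = 6, and -2^0 + 7 = -1 + 7 = 6.
Assume a(m) = -2^m + 7 for some m ≥ 0.
Then a(m+1) = 2a(m) − 7 = 2·(-2^m + 7) − 7 = -2^{m+1} + 14 − 7 = -2^{m+1} + 7.
So the formula holds for m+1, and by induction a(n) = -2^n + 7 for all n ≥ 0.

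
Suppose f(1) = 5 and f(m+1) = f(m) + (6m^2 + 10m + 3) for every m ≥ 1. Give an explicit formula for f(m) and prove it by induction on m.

Claim: f(m) = 2m^3 + 2m^2 − m + 2.

Base case: f(1) = 5, and 2·1^3 + 2·1^2 − 1 + 2 = 5.
Assume f(k) = 2k^3 + 2k^2 − k + 2.
Then f(k+1) = f(k) + (6k^2 + 10k + 3) = (2k^3 + 2k^2 − k + 2) + (6k^2 + 10k + 3) = 2k^3 + 8k^2 + 9k + 5,
and 2·(k+1)^3 + 2·(k+1)^2 − (k+1) + 2 = 2k^3 + 8k^2 + 9k + 5.
By induction, f(m) = 2m^3 + 2m^2 − m + 2 for all m ≥ 1.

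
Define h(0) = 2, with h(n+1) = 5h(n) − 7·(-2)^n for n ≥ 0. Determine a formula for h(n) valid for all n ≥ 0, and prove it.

Claim: h(n) = 5^n + (-2)^n.

Base case: h(0) = 2, and 5^0 + (-2)^0 = 1 + 1 = 2.
Assume h(j) = 5^j + (-2)^j for some j ≥ 0.
Then h(j+1) = 5h(j) − 7·(-2)^j = 5·(5^j + (-2)^j) − 7·(-2)^j = 5^{j+1} + 5·(-2)^j − 7·(-2)^j = 5^{j+1} − 2·(-2)^j = 5^{j+1} + (-2)^{j+1}.
Hence h(n) = 5^n + (-2)^n for every n ≥ 0, by induction.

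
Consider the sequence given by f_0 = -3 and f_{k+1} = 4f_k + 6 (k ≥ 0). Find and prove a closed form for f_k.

Claim: f_k = -4^k − 2.

Base case: f_0 = -3, and -4^0 − 2 = -1 − 2 = -3.
Assume f_m = -4^m − 2 for some m ≥ 0.
Then f_{m+1} = 4f_m + 6 = 4·(-4^m − 2) + 6 = -4^{m+1} − 8 + 6 = -4^{m+1} − 2.
By induction, f_k = -4^k − 2 for all k ≥ 0.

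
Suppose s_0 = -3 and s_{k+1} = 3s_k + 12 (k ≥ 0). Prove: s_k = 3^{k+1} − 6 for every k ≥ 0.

Base case: s_0 = -3, and 3^{0+1} − 6 = 3 − 6 = -3.
Assume s_j = 3^{j+1} − 6 for some j ≥ 0.
Then s_{j+1} = 3s_j + 12 = 3·(3^{j+1} − 6) + 12 = 3^{j+2} − 18 + 12 = 3^{j+2} − 6.
This completes the inductive step, so s_k = 3^{k+1} − 6 for all k ≥ 0.

s_k = 3^{k+1} − 6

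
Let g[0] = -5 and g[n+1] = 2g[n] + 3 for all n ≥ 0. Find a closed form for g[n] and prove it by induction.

Claim: g[n] = -2^{n+1} − 3.

Base case: g[0] = -5, and -2^{0+1} − 3 = -2 − 3 = -5.
Assume g[k] = -2^{k+1} − 3 for some k ≥ 0.
Then g[k+1] = 2g[k] + 3 = 2·(-2^{k+1} − 3) + 3 = -2^{k+2} − 6 + 3 = -2^{k+2} − 3.
So the formula holds for k+1, and by induction g[n] = -2^{n+1} − 3 for all n ≥ 0.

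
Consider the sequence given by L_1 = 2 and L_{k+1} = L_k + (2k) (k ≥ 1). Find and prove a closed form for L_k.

Claim: L_k = k^2 − k + 2.

Base case: L_1 = 2, and 1^2 − 1 + 2 = 2.
Assume L_m = m^2 − m + 2.
Then L_{m+1} = L_m + (2m) = (m^2 − m + 2) + (2m) = m^2 + m + 2,
and (m+1)^2 − (m+1) + 2 = m^2 + m + 2.
This completes the inductive step, so L_k = k^2 − k + 2 for all k ≥ 1.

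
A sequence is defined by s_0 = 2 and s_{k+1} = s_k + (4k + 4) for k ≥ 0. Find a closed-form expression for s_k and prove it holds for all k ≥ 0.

Claim: s_k = 2k^2 + 2k + 2.

Base case: s_0 = 2, and 2·0^2 + 2·0 + 2 = 2.
Assume s_r = 2r^2 + 2r + 2.
Then s_{r+1} = s_r + (4r + 4) = (2r^2 + 2r + 2) + (4r + 4) = 2r^2 + 6r + 6,
and 2·(r+1)^2 + 2·(r+1) + 2 = 2r^2 + 6r + 6.
This completes the inductive step, so s_k = 2k^2 + 2k + 2 for all k ≥ 0.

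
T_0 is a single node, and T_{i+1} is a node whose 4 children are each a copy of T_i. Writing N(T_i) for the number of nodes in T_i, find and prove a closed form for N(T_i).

Claim: N(T_i) = (4^{i+1} − 1)/3.

Base case: N(T_0) = 1, and (4^{0+1} − 1)/3 = 1.
Assume N(T_r) = (4^{r+1} − 1)/3.
Then N(T_{r+1}) = 1 + 4N(T_r) = 1 + 4·(4^{r+1} − 1)/3 = 1 + (4^{r+2} − 4)/3 = (3 + 4^{r+2} − 4)/3 = (4^{r+2} − 1)/3.
By induction, N(T_i) = (4^{i+1} − 1)/3 for all i ≥ 0.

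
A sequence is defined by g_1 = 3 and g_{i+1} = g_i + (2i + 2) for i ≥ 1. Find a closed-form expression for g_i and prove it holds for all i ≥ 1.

Claim: g_i = i^2 + i + 1.

Base case: g_1 = 3, and 1^2 + 1 + 1 = 3.
Assume g_r = r^2 + r + 1.
Then g_{r+1} = g_r + (2r + 2) = (r^2 + r + 1) + (2r + 2) = r^2 + 3r + 3,
and (r+1)^2 + (r+1) + 1 = r^2 + 3r + 3.
By induction, g_i = i^2 + i + 1 for all i ≥ 1.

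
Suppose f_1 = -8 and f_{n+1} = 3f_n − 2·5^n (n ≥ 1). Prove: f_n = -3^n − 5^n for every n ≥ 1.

Base case: f_1 = -8, and -3^1 − 5^1 = -3 − 5 = -8.
Assume f_m = -3^m − 5^m for some m ≥ 1.
Then f_{m+1} = 3f_m − 2·5^m = 3·(-3^m − 5^m) − 2·5^m = -3^{m+1} − 3·5^m − 2·5^m = -3^{m+1} − 5·5^m = -3^{m+1} − 5^{m+1}.
This completes the inductive step, so f_n = -3^n − 5^n for all n ≥ 1.

f_n = -3^n − 5^n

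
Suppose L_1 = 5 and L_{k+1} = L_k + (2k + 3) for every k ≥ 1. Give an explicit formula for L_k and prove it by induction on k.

Claim: L_k = k^2 + 2k + 2.

Base case: L_1 = 5, and 1^2 + 2·1 + 2 = 5.
Assume L_r = r^2 + 2r + 2.
Then L_{r+1} = L_r + (2r + 3) = (r^2 + 2r + 2) + (2r + 3) = r^2 + 4r + 5,
and (r+1)^2 + 2·(r+1) + 2 = r^2 + 4r + 5.
By induction, L_k = k^2 + 2k + 2 for all k ≥ 1.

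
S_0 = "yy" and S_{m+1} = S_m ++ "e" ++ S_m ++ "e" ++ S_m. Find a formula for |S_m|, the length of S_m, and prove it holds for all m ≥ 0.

Claim: |S_m| = 3^{m+1} − 1.

Base case: |S_0| = 2, and 3^{0+1} − 1 = 2.
Assume |S_r| = 3^{r+1} − 1.
Then |S_{r+1}| = 3|S_r| + 2 = 3(3^{r+1} − 1) + 2 = 3^{r+2} − 3 + 2 = 3^{r+2} − 1.
Hence |S_m| = 3^{m+1} − 1 for every m ≥ 0, by induction.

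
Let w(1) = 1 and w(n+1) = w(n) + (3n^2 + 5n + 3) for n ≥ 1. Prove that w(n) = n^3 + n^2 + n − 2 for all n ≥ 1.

Base case: w(1) = 1, and 1^3 + 1^2 + 1 − 2 = 1.
Assume w(r) = r^3 + r^2 + r − 2.
Then w(r+1) = w(r) + (3r^2 + 5r + 3) = (r^3 + r^2 + r − 2) + (3r^2 + 5r + 3) = r^3 + 4r^2 + 6r + 1,
and (r+1)^3 + (r+1)^2 + (r+1) − 2 = r^3 + 4r^2 + 6r + 1.
This completes the inductive step, so w(n) = n^3 + n^2 + n − 2 for all n ≥ 1.

w(n) = n^3 + n^2 + n − 2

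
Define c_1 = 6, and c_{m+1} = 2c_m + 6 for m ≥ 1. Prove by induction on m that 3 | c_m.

Base case: c_1 = 6 = 3·2, so 3 | c_1.
Assume 3 | c_r, so c_r = 3t for some integer t.
Then c_{r+1} = 2c_r + 6 = 2·(3t) + 6 = 3(2t + 2), so 3 | c_{r+1}.
So the property holds for r+1, and by induction 3 | c_m for all m ≥ 1.

3 | c_m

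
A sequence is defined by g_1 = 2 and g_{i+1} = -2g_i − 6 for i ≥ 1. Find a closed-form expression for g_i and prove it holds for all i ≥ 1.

Claim: g_i = -2·(-2)^i − 2.

Base case: g_1 = 2, and -2·(-2)^1 − 2 = 4 − 2 = 2.
Assume g_k = -2·(-2)^k − 2 for some k ≥ 1.
Then g_{k+1} = -2g_k − 6 = -2·(-2·(-2)^k − 2) − 6 = 4·(-2)^k + 4 − 6 = -2·(-2)^{k+1} − 2.
So the formula holds for k+1, and by induction g_i = -2·(-2)^i − 2 for all i ≥ 1.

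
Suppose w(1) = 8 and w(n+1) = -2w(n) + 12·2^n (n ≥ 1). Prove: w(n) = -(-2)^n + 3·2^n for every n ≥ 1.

Base case: w(1) = 8, and -(-2)^1 + 3·2^1 = 2 + 6 = 8.
Assume w(r) = -(-2)^r + 3·2^r for some r ≥ 1.
Then w(r+1) = -2w(r) + 12·2^r = -2·(-(-2)^r + 3·2^r) + 12·2^r = -(-2)^{r+1} − 6·2^r + 12·2^r = -(-2)^{r+1} + 6·2^r = -(-2)^{r+1} + 3·2^{r+1}.
This completes the inductive step, so w(n) = -(-2)^n + 3·2^n for all n ≥ 1.

w(n) = -(-2)^n + 3·2^n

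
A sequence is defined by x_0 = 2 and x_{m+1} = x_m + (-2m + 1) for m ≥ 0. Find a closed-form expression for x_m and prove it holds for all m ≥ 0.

Claim: x_m = -m^2 + 2m + 2.

Base case: x_0 = 2, and -0^2 + 2·0 + 2 = 2.
Assume x_j = -j^2 + 2j + 2.
Then x_{j+1} = x_j + (-2j + 1) = (-j^2 + 2j + 2) + (-2j + 1) = -j^2 + 3,
and -(j+1)^2 + 2·(j+1) + 2 = -j^2 + 3.
This completes the inductive step, so x_m = -m^2 + 2m + 2 for all m ≥ 0.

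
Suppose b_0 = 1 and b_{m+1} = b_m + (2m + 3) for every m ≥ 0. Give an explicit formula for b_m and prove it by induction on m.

Claim: b_m = m^2 + 2m + 1.

Base case: b_0 = 1, and 0^2 + 2·0 + 1 = 1.
Assume b_r = r^2 + 2r + 1.
Then b_{r+1} = b_r + (2r + 3) = (r^2 + 2r + 1) + (2r + 3) = r^2 + 4r + 4,
and (r+1)^2 + 2·(r+1) + 1 = r^2 + 4r + 4.
This completes the inductive step, so b_m = m^2 + 2m + 1 for all m ≥ 0.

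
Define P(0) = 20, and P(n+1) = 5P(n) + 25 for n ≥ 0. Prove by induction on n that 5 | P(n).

Base case: P(0) = 20 = 5·4, so 5 | P(0).
Assume 5 | P(j), so P(j) = 5t for some integer t.
Then P(j+1) = 5P(j) + 25 = 5·(5t) + 25 = 5(5t + 5), so 5 | P(j+1).
By induction, 5 | P(n) for all n ≥ 0.

5 | P(n)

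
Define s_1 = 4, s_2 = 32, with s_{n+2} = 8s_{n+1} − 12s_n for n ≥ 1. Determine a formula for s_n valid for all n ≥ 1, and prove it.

Claim: s_n = 6^n − 2^n.

Base cases: s_1 = 4 and 6^1 − 2^1 = 4; s_2 = 32 and 6^2 − 2^2 = 32.
Assume s_i = 6^i − 2^i for all 1 ≤ i ≤ j, where j ≥ 2.
Then s_{j+1} = 8s_j − 12s_{j−1} = 8·(6^j − 2^j) − 12·(6^{j−1} − 2^{j−1}) = (8·6 − 12)6^{j−1} − (8·2 − 12)2^{j−1} = 36·6^{j−1} − 4·2^{j−1} = 6^{j+1} − 2^{j+1}.
So the formula holds for j+1, and by strong induction s_n = 6^n − 2^n for all n ≥ 1.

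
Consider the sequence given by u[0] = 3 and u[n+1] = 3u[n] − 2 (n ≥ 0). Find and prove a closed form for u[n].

Claim: u[n] = 2·3^n + 1.

Base case: u[0] = 3, and 2·3^0 + 1 = 2 + 1 = 3.
Assume u[r] = 2·3^r + 1 for some r ≥ 0.
Then u[r+1] = 3u[r] − 2 = 3·(2·3^r + 1) − 2 = 6·3^r + 3 − 2 = 2·3^{r+1} + 1.
So the formula holds for r+1, and by induction u[n] = 2·3^n + 1 for all n ≥ 0.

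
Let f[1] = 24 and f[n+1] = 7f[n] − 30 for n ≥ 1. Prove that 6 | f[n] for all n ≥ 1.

Base case: f[1] = 24 = 6·4, so 6 | f[1].
Assume 6 | f[m], so f[m] = 6t for some integer t.
Then f[m+1] = 7f[m] − 30 = 7·(6t) − 30 = 6(7t − 5), so 6 | f[m+1].
This completes the inductive step, so 6 | f[n] for all n ≥ 1.

6 | f[n]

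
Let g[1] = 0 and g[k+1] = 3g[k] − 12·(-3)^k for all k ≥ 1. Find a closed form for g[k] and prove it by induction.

Claim: g[k] = 2·3^k + 2·(-3)^k.

Base case: g[1] = 0, and 2·3^1 + 2·(-3)^1 = 6 − 6 = 0.
Assume g[m] = 2·3^m + 2·(-3)^m for some m ≥ 1.
Then g[m+1] = 3g[m] − 12·(-3)^m = 3·(2·3^m + 2·(-3)^m) − 12·(-3)^m = 2·3^{m+1} + 6·(-3)^m − 12·(-3)^m = 2·3^{m+1} − 6·(-3)^m = 2·3^{m+1} + 2·(-3)^{m+1}.
So the formula holds for m+1, and by induction g[k] = 2·3^k + 2·(-3)^k for all k ≥ 1.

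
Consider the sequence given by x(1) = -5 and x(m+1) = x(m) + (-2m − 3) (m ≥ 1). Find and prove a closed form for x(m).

Claim: x(m) = -m^2 − 2m − 2.

Base case: x(1) = -5, and -1^2 − 2·1 − 2 = -5.
Assume x(r) = -r^2 − 2r − 2.
Then x(r+1) = x(r) + (-2r − 3) = (-r^2 − 2r − 2) + (-2r − 3) = -r^2 − 4r − 5,
and -(r+1)^2 − 2·(r+1) − 2 = -r^2 − 4r − 5.
Hence x(m) = -m^2 − 2m − 2 for every m ≥ 1, by induction.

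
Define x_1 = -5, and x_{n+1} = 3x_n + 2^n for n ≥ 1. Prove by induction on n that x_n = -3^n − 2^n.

Base case: x_1 = -5, and -3^1 − 2^1 = -3 − 2 = -5.
Assume x_j = -3^j − 2^j for some j ≥ 1.
Then x_{j+1} = 3x_j + 2^j = 3·(-3^j − 2^j) + 2^j = -3^{j+1} − 3·2^j + 2^j = -3^{j+1} − 2·2^j = -3^{j+1} − 2^{j+1}.
So the formula holds for j+1, and by induction x_n = -3^n − 2^n for all n ≥ 1.

x_n = -3^n − 2^n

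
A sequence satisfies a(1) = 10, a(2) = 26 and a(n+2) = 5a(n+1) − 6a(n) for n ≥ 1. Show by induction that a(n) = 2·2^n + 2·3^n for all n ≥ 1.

Base cases: a(1) = 10 and 2·2^1 + 2·3^1 = 10; a(2) = 26 and 2·2^2 + 2·3^2 = 26.
Assume a(j) = 2·2^j + 2·3^j for all 1 ≤ j ≤ k, where k ≥ 2.
Then a(k+1) = 5a(k) − 6a(k−1) = 5·(2·2^k + 2·3^k) − 6·(2·2^{k−1} + 2·3^{k−1}) = 2·(5·2 − 6)2^{k−1} + 2·(5·3 − 6)3^{k−1} = 8·2^{k−1} + 18·3^{k−1} = 2·2^{k+1} + 2·3^{k+1}.
This completes the inductive step, so a(n) = 2·2^n + 2·3^n for all n ≥ 1.

a(n) = 2·2^n + 2·3^n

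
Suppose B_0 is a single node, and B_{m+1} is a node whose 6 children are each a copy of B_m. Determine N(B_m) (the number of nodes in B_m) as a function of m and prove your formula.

Claim: N(B_m) = (6^{m+1} − 1)/5.

Base case: N(B_0) = 1, and (6^{0+1} − 1)/5 = 1.
Assume N(B_r) = (6^{r+1} − 1)/5.
Then N(B_{r+1}) = 1 + 6N(B_r) = 1 + 6·(6^{r+1} − 1)/5 = 1 + (6^{r+2} − 6)/5 = (5 + 6^{r+2} − 6)/5 = (6^{r+2} − 1)/5.
So the formula holds for r+1, and by induction N(B_m) = (6^{m+1} − 1)/5 for all m ≥ 0.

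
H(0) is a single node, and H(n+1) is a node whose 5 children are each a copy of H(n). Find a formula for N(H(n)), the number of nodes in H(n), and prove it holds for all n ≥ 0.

Claim: N(H(n)) = (5^{n+1} − 1)/4.

Base case: N(H(0)) = 1, and (5^{0+1} − 1)/4 = 1.
Assume N(H(r)) = (5^{r+1} − 1)/4.
Then N(H(r+1)) = 1 + 5N(H(r)) = 1 + 5·(5^{r+1} − 1)/4 = 1 + (5^{r+2} − 5)/4 = (4 + 5^{r+2} − 5)/4 = (5^{r+2} − 1)/4.
Hence N(H(n)) = (5^{n+1} − 1)/4 for every n ≥ 0, by induction.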